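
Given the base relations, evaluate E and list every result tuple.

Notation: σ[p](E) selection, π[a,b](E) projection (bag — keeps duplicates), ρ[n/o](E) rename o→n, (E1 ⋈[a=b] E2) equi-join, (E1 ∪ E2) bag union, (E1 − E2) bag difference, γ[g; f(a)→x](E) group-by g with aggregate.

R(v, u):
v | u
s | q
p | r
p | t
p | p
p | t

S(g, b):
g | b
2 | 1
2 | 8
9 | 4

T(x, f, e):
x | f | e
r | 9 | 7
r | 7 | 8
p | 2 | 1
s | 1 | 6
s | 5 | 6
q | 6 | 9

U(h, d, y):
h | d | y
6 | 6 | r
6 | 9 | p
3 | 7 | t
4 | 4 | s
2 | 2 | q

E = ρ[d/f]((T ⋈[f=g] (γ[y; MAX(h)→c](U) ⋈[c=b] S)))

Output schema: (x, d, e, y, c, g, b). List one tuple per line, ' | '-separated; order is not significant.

Subexpression sizes:
  T → 6
  U → 5
  γ[y; MAX(h)→c](U) → 5
  S → 3
  (γ[y; MAX(h)→c](U) ⋈[c=b] S) → 1
  (T ⋈[f=g] (γ[y; MAX(h)→c](U) ⋈[c=b] S)) → 1
  ρ[d/f]((T ⋈[f=g] (γ[y; MAX(h)→c](U) ⋈[c=b] S))) → 1

== RESULT ==
x | d | e | y | c | g | b
r | 9 | 7 | s | 4 | 9 | 4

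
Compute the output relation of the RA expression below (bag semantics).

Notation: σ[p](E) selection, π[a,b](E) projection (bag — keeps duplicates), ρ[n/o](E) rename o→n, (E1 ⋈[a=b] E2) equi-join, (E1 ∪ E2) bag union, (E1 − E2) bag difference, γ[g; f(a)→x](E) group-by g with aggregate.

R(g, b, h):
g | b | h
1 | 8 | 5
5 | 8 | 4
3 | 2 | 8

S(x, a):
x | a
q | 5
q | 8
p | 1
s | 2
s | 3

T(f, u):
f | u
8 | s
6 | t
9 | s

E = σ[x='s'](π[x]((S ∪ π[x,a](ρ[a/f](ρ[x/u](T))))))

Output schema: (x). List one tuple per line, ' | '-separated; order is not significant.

Row counts bottom-up:
  S → 5
  T → 3
  ρ[x/u](T) → 3
  ρ[a/f](ρ[x/u](T)) → 3
  π[x,a](ρ[a/f](ρ[x/u](T))) → 3
  (S ∪ π[x,a](ρ[a/f](ρ[x/u](T)))) → 8
  π[x]((S ∪ π[x,a](ρ[a/f](ρ[x/u](T))))) → 8
  σ[x='s'](π[x]((S ∪ π[x,a](ρ[a/f](ρ[x/u](T)))))) → 4

== RESULT ==
x
s
s
s
s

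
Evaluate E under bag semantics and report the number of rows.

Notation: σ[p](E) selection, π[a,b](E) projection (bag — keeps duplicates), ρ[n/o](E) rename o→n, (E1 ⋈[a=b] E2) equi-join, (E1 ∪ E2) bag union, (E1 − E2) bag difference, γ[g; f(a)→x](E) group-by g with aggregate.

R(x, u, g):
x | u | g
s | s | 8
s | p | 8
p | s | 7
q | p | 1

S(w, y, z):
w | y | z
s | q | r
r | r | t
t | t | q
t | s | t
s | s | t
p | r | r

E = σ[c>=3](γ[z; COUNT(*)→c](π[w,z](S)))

Stepwise |·|:
  S → 6
  π[w,z](S) → 6
  γ[z; COUNT(*)→c](π[w,z](S)) → 3
  σ[c>=3](γ[z; COUNT(*)→c](π[w,z](S))) → 1

|E| = 1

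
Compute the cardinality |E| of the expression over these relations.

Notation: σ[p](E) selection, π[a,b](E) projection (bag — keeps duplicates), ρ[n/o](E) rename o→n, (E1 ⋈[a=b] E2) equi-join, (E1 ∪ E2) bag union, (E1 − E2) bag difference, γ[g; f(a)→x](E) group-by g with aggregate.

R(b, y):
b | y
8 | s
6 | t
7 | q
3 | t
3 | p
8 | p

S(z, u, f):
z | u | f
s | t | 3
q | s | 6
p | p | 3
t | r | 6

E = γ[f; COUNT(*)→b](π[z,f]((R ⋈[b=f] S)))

Subexpression sizes:
  R → 6
  S → 4
  (R ⋈[b=f] S) → 6
  π[z,f]((R ⋈[b=f] S)) → 6
  γ[f; COUNT(*)→b](π[z,f]((R ⋈[b=f] S))) → 2

|E| = 2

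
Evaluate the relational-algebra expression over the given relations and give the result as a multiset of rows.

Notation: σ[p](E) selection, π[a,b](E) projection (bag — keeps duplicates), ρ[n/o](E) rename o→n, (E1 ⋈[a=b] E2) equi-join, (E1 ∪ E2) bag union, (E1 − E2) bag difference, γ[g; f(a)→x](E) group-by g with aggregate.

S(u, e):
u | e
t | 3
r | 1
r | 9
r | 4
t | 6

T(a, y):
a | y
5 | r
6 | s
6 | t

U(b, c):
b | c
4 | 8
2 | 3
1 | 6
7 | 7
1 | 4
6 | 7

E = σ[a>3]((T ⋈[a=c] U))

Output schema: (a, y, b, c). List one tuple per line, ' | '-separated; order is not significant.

Stepwise |·|:
  T → 3
  U → 6
  (T ⋈[a=c] U) → 2
  σ[a>3]((T ⋈[a=c] U)) → 2

== RESULT ==
a | y | b | c
6 | s | 1 | 6
6 | t | 1 | 6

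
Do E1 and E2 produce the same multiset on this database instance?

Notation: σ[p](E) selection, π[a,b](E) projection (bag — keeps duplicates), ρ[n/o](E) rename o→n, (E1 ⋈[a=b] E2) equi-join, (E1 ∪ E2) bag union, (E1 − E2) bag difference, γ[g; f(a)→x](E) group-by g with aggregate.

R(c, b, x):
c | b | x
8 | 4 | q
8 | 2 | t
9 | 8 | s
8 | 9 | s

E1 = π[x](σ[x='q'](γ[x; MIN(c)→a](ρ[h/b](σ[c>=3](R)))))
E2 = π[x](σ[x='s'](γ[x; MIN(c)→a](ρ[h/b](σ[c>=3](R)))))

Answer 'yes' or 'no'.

E1 per-node cardinality:
  R → 4
  σ[c>=3](R) → 4
  ρ[h/b](σ[c>=3](R)) → 4
  γ[x; MIN(c)→a](ρ[h/b](σ[c>=3](R))) → 3
  σ[x='q'](γ[x; MIN(c)→a](ρ[h/b](σ[c>=3](R)))) → 1
  π[x](σ[x='q'](γ[x; MIN(c)→a](ρ[h/b](σ[c>=3](R))))) → 1
E2 per-node cardinality:
  R → 4
  σ[c>=3](R) → 4
  ρ[h/b](σ[c>=3](R)) → 4
  γ[x; MIN(c)→a](ρ[h/b](σ[c>=3](R))) → 3
  σ[x='s'](γ[x; MIN(c)→a](ρ[h/b](σ[c>=3](R)))) → 1
  π[x](σ[x='s'](γ[x; MIN(c)→a](ρ[h/b](σ[c>=3](R))))) → 1

E1 result:
x
q
E2 result:
x
s
Witness: ('q',) appears 1× in E1 but 0× in E2.

no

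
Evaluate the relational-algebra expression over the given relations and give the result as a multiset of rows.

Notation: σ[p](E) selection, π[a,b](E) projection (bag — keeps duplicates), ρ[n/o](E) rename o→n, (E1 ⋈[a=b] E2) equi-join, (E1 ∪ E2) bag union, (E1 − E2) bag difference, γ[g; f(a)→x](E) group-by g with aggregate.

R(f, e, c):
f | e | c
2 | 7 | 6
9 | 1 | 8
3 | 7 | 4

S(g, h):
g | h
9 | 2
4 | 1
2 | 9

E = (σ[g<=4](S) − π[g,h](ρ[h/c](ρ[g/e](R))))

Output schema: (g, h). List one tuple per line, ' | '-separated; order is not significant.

Subexpression sizes:
  S → 3
  σ[g<=4](S) → 2
  R → 3
  ρ[g/e](R) → 3
  ρ[h/c](ρ[g/e](R)) → 3
  π[g,h](ρ[h/c](ρ[g/e](R))) → 3
  (σ[g<=4](S) − π[g,h](ρ[h/c](ρ[g/e](R)))) → 2

== RESULT ==
g | h
2 | 9
4 | 1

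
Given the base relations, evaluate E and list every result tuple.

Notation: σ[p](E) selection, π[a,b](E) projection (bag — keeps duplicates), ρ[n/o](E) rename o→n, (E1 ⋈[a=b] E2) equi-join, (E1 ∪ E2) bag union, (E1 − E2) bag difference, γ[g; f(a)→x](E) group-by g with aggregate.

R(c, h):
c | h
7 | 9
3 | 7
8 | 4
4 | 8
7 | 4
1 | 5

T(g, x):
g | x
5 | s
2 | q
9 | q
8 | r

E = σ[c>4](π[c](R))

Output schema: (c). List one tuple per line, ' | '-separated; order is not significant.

Subexpression sizes:
  R → 6
  π[c](R) → 6
  σ[c>4](π[c](R)) → 3

== RESULT ==
c
7
7
8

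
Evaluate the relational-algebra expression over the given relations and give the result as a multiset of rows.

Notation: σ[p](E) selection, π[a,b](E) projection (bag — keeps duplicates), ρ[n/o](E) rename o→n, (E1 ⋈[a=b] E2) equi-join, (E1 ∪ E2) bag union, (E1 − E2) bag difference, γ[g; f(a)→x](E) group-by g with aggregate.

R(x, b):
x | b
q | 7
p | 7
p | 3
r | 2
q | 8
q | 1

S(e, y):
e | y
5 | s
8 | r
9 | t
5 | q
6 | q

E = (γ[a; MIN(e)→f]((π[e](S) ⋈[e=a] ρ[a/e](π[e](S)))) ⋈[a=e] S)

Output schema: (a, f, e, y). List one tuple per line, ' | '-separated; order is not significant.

Stepwise |·|:
  S → 5
  π[e](S) → 5
  S → 5
  π[e](S) → 5
  ρ[a/e](π[e](S)) → 5
  (π[e](S) ⋈[e=a] ρ[a/e](π[e](S))) → 7
  γ[a; MIN(e)→f]((π[e](S) ⋈[e=a] ρ[a/e](π[e](S)))) → 4
  S → 5
  (γ[a; MIN(e)→f]((π[e](S) ⋈[e=a] ρ[a/e](π[e](S)))) ⋈[a=e] S) → 5

== RESULT ==
a | f | e | y
5 | 5 | 5 | q
5 | 5 | 5 | s
6 | 6 | 6 | q
8 | 8 | 8 | r
9 | 9 | 9 | t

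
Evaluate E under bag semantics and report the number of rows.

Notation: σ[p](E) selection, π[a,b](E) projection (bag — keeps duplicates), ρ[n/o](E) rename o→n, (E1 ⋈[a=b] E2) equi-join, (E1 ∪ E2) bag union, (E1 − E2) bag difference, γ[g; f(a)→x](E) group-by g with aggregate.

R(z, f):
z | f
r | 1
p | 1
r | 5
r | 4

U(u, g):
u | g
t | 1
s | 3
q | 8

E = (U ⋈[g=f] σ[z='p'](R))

Per-node cardinality:
  U → 3
  R → 4
  σ[z='p'](R) → 1
  (U ⋈[g=f] σ[z='p'](R)) → 1

|E| = 1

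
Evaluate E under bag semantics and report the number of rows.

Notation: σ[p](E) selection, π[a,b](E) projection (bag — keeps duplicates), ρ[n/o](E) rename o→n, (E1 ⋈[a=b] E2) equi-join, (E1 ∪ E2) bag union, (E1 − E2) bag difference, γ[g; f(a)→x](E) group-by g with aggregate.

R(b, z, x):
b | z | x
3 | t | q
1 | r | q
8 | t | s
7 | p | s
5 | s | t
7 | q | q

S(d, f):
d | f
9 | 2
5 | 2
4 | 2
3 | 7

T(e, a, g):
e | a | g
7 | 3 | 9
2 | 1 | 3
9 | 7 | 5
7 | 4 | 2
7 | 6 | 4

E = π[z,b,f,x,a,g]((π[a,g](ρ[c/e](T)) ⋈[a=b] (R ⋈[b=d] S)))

Subexpression sizes:
  T → 5
  ρ[c/e](T) → 5
  π[a,g](ρ[c/e](T)) → 5
  R → 6
  S → 4
  (R ⋈[b=d] S) → 2
  (π[a,g](ρ[c/e](T)) ⋈[a=b] (R ⋈[b=d] S)) → 1
  π[z,b,f,x,a,g]((π[a,g](ρ[c/e](T)) ⋈[a=b] (R ⋈[b=d] S))) → 1

|E| = 1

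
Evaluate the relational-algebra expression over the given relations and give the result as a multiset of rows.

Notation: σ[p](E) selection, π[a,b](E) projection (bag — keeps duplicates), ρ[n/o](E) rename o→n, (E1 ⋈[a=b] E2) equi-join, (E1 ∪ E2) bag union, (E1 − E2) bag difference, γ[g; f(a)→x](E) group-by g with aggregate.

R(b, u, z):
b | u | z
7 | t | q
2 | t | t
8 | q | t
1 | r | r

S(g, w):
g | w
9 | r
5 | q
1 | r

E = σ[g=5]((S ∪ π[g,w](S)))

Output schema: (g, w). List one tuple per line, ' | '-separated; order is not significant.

Per-node cardinality:
  S → 3
  S → 3
  π[g,w](S) → 3
  (S ∪ π[g,w](S)) → 6
  σ[g=5]((S ∪ π[g,w](S))) → 2

== RESULT ==
g | w
5 | q
5 | q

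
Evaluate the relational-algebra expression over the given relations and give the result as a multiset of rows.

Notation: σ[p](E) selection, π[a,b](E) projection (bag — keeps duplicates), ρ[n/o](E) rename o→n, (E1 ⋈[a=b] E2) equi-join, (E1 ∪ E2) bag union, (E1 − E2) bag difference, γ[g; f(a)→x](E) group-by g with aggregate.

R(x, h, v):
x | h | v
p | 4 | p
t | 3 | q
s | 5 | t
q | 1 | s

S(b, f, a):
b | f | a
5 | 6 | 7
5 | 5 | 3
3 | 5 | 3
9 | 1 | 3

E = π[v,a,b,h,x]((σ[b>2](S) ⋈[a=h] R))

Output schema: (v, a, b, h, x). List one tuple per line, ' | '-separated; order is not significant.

Stepwise |·|:
  S → 4
  σ[b>2](S) → 4
  R → 4
  (σ[b>2](S) ⋈[a=h] R) → 3
  π[v,a,b,h,x]((σ[b>2](S) ⋈[a=h] R)) → 3

== RESULT ==
v | a | b | h | x
q | 3 | 3 | 3 | t
q | 3 | 5 | 3 | t
q | 3 | 9 | 3 | t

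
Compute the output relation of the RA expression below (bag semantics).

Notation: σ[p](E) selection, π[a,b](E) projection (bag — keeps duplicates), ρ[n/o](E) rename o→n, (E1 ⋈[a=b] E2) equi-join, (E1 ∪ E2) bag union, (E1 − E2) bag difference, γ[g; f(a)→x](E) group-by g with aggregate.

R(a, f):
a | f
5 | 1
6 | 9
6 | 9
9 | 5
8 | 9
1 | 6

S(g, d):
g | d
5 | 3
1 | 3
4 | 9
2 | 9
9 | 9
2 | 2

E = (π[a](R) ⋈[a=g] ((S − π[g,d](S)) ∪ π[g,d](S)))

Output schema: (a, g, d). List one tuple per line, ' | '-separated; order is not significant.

Subexpression sizes:
  R → 6
  π[a](R) → 6
  S → 6
  S → 6
  π[g,d](S) → 6
  (S − π[g,d](S)) → 0
  S → 6
  π[g,d](S) → 6
  ((S − π[g,d](S)) ∪ π[g,d](S)) → 6
  (π[a](R) ⋈[a=g] ((S − π[g,d](S)) ∪ π[g,d](S))) → 3

== RESULT ==
a | g | d
1 | 1 | 3
5 | 5 | 3
9 | 9 | 9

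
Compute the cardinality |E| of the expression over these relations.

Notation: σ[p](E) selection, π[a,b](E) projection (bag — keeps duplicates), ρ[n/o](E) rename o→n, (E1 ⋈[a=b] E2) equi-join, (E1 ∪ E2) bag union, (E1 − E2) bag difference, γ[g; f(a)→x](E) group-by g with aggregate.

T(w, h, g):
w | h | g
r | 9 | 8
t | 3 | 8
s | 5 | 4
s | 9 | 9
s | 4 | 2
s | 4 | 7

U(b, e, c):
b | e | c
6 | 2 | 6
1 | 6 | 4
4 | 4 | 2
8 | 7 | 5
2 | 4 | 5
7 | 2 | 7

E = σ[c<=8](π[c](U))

Row counts bottom-up:
  U → 6
  π[c](U) → 6
  σ[c<=8](π[c](U)) → 6

|E| = 6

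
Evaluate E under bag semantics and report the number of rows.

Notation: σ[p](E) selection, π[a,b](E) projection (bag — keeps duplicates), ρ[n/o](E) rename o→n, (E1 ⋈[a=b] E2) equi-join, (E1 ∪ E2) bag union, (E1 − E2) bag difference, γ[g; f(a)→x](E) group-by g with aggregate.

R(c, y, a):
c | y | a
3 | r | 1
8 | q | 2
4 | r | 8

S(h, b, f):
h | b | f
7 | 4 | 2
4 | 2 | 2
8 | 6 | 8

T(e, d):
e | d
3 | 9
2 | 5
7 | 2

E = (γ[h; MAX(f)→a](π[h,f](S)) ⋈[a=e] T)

Row counts bottom-up:
  S → 3
  π[h,f](S) → 3
  γ[h; MAX(f)→a](π[h,f](S)) → 3
  T → 3
  (γ[h; MAX(f)→a](π[h,f](S)) ⋈[a=e] T) → 2

|E| = 2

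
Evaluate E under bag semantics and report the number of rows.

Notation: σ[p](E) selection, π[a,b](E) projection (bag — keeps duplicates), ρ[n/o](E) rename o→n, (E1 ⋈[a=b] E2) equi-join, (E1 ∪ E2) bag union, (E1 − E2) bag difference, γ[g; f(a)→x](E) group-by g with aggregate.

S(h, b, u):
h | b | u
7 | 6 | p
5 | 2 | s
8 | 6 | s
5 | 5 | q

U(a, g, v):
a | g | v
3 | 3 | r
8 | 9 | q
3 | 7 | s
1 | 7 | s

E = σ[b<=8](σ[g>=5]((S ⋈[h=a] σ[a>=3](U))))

Per-node cardinality:
  S → 4
  U → 4
  σ[a>=3](U) → 3
  (S ⋈[h=a] σ[a>=3](U)) → 1
  σ[g>=5]((S ⋈[h=a] σ[a>=3](U))) → 1
  σ[b<=8](σ[g>=5]((S ⋈[h=a] σ[a>=3](U)))) → 1

|E| = 1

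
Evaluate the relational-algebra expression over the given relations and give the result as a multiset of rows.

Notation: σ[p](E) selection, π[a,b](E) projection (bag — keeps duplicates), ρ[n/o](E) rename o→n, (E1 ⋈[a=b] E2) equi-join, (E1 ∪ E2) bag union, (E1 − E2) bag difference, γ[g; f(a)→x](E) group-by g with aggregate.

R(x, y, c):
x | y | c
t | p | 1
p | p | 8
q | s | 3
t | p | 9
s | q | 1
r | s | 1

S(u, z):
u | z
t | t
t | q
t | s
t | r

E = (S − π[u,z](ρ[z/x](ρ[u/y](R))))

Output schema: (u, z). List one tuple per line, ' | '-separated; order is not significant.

Row counts bottom-up:
  S → 4
  R → 6
  ρ[u/y](R) → 6
  ρ[z/x](ρ[u/y](R)) → 6
  π[u,z](ρ[z/x](ρ[u/y](R))) → 6
  (S − π[u,z](ρ[z/x](ρ[u/y](R)))) → 4

== RESULT ==
u | z
t | q
t | r
t | s
t | t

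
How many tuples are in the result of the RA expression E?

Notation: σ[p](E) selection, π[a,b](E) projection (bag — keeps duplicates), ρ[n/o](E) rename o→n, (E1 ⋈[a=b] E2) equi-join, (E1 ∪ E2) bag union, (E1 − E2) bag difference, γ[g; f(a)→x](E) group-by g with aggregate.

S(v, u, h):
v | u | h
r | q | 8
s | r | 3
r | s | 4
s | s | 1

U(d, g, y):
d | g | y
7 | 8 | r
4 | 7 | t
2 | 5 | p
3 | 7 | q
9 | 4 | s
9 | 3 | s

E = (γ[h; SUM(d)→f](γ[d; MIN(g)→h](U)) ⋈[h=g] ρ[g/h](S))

Per-node cardinality:
  U → 6
  γ[d; MIN(g)→h](U) → 5
  γ[h; SUM(d)→f](γ[d; MIN(g)→h](U)) → 4
  S → 4
  ρ[g/h](S) → 4
  (γ[h; SUM(d)→f](γ[d; MIN(g)→h](U)) ⋈[h=g] ρ[g/h](S)) → 2

|E| = 2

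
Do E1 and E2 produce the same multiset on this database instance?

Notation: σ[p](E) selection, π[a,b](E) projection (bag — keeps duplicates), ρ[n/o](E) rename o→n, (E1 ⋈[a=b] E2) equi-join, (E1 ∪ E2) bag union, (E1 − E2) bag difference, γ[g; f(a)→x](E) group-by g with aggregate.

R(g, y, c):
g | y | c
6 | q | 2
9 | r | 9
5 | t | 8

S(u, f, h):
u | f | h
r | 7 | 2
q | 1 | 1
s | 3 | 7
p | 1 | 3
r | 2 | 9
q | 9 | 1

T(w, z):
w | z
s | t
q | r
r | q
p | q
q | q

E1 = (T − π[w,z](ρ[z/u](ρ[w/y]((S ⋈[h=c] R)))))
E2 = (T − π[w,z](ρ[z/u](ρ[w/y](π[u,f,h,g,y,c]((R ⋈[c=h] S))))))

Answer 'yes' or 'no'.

E1 per-node cardinality:
  T → 5
  S → 6
  R → 3
  (S ⋈[h=c] R) → 2
  ρ[w/y]((S ⋈[h=c] R)) → 2
  ρ[z/u](ρ[w/y]((S ⋈[h=c] R))) → 2
  π[w,z](ρ[z/u](ρ[w/y]((S ⋈[h=c] R)))) → 2
  (T − π[w,z](ρ[z/u](ρ[w/y]((S ⋈[h=c] R))))) → 4
E2 per-node cardinality:
  T → 5
  R → 3
  S → 6
  (R ⋈[c=h] S) → 2
  π[u,f,h,g,y,c]((R ⋈[c=h] S)) → 2
  ρ[w/y](π[u,f,h,g,y,c]((R ⋈[c=h] S))) → 2
  ρ[z/u](ρ[w/y](π[u,f,h,g,y,c]((R ⋈[c=h] S)))) → 2
  π[w,z](ρ[z/u](ρ[w/y](π[u,f,h,g,y,c]((R ⋈[c=h] S))))) → 2
  (T − π[w,z](ρ[z/u](ρ[w/y](π[u,f,h,g,y,c]((R ⋈[c=h] S)))))) → 4

E1 and E2 produce the same multiset:
w | z
p | q
q | q
r | q
s | t

yes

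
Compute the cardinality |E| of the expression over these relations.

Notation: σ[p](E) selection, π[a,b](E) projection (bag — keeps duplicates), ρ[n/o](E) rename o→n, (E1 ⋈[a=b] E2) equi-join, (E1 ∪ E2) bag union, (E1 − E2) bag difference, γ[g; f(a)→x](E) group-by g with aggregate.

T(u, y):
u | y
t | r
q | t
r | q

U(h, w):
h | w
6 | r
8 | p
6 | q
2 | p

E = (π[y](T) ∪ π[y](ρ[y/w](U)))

Row counts bottom-up:
  T → 3
  π[y](T) → 3
  U → 4
  ρ[y/w](U) → 4
  π[y](ρ[y/w](U)) → 4
  (π[y](T) ∪ π[y](ρ[y/w](U))) → 7

|E| = 7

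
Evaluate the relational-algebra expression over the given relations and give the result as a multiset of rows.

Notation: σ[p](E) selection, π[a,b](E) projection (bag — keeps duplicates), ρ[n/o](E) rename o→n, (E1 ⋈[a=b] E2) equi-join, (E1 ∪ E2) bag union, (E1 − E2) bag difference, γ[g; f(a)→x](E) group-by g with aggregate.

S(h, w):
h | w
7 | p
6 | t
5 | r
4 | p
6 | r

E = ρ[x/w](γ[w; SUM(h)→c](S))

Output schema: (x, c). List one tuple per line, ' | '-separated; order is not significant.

Subexpression sizes:
  S → 5
  γ[w; SUM(h)→c](S) → 3
  ρ[x/w](γ[w; SUM(h)→c](S)) → 3

== RESULT ==
x | c
p | 11
r | 11
t | 6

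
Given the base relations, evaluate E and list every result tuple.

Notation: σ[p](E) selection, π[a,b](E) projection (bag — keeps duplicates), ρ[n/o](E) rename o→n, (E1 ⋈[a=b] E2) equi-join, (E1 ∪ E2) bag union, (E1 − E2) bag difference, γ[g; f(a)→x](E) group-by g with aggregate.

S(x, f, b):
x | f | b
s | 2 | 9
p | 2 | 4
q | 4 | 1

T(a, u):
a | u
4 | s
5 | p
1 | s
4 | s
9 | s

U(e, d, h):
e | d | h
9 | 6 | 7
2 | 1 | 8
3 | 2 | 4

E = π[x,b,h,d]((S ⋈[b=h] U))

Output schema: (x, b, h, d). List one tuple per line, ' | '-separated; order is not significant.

Row counts bottom-up:
  S → 3
  U → 3
  (S ⋈[b=h] U) → 1
  π[x,b,h,d]((S ⋈[b=h] U)) → 1

== RESULT ==
x | b | h | d
p | 4 | 4 | 2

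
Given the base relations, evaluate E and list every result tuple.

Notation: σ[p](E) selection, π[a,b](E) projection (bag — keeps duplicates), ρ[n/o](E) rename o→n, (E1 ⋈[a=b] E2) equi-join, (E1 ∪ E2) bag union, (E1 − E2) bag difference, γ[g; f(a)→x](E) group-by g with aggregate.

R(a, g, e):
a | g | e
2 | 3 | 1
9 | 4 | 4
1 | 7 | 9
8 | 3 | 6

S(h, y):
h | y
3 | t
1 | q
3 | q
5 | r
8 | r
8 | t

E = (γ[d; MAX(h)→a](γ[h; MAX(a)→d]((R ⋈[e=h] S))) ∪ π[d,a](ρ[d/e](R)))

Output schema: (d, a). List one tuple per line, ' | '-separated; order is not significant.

Stepwise |·|:
  R → 4
  S → 6
  (R ⋈[e=h] S) → 1
  γ[h; MAX(a)→d]((R ⋈[e=h] S)) → 1
  γ[d; MAX(h)→a](γ[h; MAX(a)→d]((R ⋈[e=h] S))) → 1
  R → 4
  ρ[d/e](R) → 4
  π[d,a](ρ[d/e](R)) → 4
  (γ[d; MAX(h)→a](γ[h; MAX(a)→d]((R ⋈[e=h] S))) ∪ π[d,a](ρ[d/e](R))) → 5

== RESULT ==
d | a
1 | 2
2 | 1
4 | 9
6 | 8
9 | 1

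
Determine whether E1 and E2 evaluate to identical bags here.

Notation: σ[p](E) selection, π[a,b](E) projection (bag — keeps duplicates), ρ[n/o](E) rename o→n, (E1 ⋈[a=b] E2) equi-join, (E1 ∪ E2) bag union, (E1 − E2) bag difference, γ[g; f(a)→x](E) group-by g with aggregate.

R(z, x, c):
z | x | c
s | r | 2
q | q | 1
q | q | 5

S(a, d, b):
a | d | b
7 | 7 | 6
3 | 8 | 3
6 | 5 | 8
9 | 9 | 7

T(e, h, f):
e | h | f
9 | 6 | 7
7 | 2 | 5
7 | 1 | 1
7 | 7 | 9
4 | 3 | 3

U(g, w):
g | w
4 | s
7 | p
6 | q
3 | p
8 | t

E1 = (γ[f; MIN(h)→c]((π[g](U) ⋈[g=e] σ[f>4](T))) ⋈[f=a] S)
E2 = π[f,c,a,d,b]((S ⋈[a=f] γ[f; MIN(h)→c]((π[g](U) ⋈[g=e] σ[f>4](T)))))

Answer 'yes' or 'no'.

E1 subexpression sizes:
  U → 5
  π[g](U) → 5
  T → 5
  σ[f>4](T) → 3
  (π[g](U) ⋈[g=e] σ[f>4](T)) → 2
  γ[f; MIN(h)→c]((π[g](U) ⋈[g=e] σ[f>4](T))) → 2
  S → 4
  (γ[f; MIN(h)→c]((π[g](U) ⋈[g=e] σ[f>4](T))) ⋈[f=a] S) → 1
E2 subexpression sizes:
  S → 4
  U → 5
  π[g](U) → 5
  T → 5
  σ[f>4](T) → 3
  (π[g](U) ⋈[g=e] σ[f>4](T)) → 2
  γ[f; MIN(h)→c]((π[g](U) ⋈[g=e] σ[f>4](T))) → 2
  (S ⋈[a=f] γ[f; MIN(h)→c]((π[g](U) ⋈[g=e] σ[f>4](T)))) → 1
  π[f,c,a,d,b]((S ⋈[a=f] γ[f; MIN(h)→c]((π[g](U) ⋈[g=e] σ[f>4](T))))) → 1

E1 and E2 produce the same multiset:
f | c | a | d | b
9 | 7 | 9 | 9 | 7

yes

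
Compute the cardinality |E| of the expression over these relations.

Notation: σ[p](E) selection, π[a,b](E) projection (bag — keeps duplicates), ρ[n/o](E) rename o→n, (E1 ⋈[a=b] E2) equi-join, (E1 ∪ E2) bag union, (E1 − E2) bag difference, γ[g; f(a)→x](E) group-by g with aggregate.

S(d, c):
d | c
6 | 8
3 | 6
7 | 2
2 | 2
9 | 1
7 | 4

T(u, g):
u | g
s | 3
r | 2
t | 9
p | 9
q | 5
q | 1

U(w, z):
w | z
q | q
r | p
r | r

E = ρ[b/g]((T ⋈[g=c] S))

Row counts bottom-up:
  T → 6
  S → 6
  (T ⋈[g=c] S) → 3
  ρ[b/g]((T ⋈[g=c] S)) → 3

|E| = 3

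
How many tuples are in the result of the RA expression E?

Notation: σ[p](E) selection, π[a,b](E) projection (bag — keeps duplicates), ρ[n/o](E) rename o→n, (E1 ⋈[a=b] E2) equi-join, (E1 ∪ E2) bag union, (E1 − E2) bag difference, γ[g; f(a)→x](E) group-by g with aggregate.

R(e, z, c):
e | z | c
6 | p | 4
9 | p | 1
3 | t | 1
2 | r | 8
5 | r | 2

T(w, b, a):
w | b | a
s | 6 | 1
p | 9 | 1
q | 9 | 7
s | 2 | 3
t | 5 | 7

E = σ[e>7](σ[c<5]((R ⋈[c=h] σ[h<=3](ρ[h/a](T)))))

Subexpression sizes:
  R → 5
  T → 5
  ρ[h/a](T) → 5
  σ[h<=3](ρ[h/a](T)) → 3
  (R ⋈[c=h] σ[h<=3](ρ[h/a](T))) → 4
  σ[c<5]((R ⋈[c=h] σ[h<=3](ρ[h/a](T)))) → 4
  σ[e>7](σ[c<5]((R ⋈[c=h] σ[h<=3](ρ[h/a](T))))) → 2

|E| = 2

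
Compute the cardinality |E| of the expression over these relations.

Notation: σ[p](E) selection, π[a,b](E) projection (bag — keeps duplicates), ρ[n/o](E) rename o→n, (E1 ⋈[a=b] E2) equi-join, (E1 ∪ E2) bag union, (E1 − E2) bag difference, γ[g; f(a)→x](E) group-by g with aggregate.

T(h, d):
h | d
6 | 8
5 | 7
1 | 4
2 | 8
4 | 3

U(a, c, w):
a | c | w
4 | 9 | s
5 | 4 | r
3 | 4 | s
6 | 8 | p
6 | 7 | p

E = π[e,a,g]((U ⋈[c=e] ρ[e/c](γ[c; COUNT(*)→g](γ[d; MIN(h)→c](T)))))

Subexpression sizes:
  U → 5
  T → 5
  γ[d; MIN(h)→c](T) → 4
  γ[c; COUNT(*)→g](γ[d; MIN(h)→c](T)) → 4
  ρ[e/c](γ[c; COUNT(*)→g](γ[d; MIN(h)→c](T))) → 4
  (U ⋈[c=e] ρ[e/c](γ[c; COUNT(*)→g](γ[d; MIN(h)→c](T)))) → 2
  π[e,a,g]((U ⋈[c=e] ρ[e/c](γ[c; COUNT(*)→g](γ[d; MIN(h)→c](T))))) → 2

|E| = 2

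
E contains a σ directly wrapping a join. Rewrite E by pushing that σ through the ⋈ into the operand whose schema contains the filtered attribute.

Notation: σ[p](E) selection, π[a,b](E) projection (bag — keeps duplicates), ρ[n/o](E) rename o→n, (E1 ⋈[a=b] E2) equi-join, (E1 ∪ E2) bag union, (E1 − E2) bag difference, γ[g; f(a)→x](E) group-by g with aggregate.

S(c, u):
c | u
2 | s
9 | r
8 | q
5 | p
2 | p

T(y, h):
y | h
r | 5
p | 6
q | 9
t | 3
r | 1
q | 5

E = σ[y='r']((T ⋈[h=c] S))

σ filters on y, owned by the left side.
E' = (σ[y='r'](T) ⋈[h=c] S)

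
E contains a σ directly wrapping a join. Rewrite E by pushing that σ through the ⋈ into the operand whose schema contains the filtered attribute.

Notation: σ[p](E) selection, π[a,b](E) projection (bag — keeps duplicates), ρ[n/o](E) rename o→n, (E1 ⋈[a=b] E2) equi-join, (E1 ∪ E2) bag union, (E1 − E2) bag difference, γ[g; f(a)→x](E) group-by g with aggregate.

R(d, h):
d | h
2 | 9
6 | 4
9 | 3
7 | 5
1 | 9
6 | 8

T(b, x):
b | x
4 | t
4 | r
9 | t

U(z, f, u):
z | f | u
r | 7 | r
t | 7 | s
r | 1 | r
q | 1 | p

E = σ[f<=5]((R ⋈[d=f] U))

σ filters on f, owned by the right side.
E' = (R ⋈[d=f] σ[f<=5](U))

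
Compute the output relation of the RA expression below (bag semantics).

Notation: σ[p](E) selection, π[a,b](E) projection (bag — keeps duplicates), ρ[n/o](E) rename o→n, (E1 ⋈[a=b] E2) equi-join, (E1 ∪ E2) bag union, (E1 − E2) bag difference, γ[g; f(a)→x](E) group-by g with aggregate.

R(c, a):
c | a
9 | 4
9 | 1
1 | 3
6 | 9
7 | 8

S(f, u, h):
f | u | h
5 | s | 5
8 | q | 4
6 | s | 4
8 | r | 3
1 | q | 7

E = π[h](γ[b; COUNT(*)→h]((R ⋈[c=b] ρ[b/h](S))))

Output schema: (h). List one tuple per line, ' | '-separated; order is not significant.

Stepwise |·|:
  R → 5
  S → 5
  ρ[b/h](S) → 5
  (R ⋈[c=b] ρ[b/h](S)) → 1
  γ[b; COUNT(*)→h]((R ⋈[c=b] ρ[b/h](S))) → 1
  π[h](γ[b; COUNT(*)→h]((R ⋈[c=b] ρ[b/h](S)))) → 1

== RESULT ==
h
1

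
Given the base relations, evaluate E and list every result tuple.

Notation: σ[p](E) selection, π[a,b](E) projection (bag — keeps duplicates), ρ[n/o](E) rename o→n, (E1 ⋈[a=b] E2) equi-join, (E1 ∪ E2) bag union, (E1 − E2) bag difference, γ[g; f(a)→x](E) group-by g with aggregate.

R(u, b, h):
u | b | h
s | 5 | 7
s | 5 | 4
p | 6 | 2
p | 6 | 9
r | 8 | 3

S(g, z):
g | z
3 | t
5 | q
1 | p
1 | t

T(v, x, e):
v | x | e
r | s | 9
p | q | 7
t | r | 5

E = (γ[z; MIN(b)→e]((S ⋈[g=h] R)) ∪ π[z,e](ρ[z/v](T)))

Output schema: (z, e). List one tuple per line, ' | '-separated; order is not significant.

Row counts bottom-up:
  S → 4
  R → 5
  (S ⋈[g=h] R) → 1
  γ[z; MIN(b)→e]((S ⋈[g=h] R)) → 1
  T → 3
  ρ[z/v](T) → 3
  π[z,e](ρ[z/v](T)) → 3
  (γ[z; MIN(b)→e]((S ⋈[g=h] R)) ∪ π[z,e](ρ[z/v](T))) → 4

== RESULT ==
z | e
p | 7
r | 9
t | 5
t | 8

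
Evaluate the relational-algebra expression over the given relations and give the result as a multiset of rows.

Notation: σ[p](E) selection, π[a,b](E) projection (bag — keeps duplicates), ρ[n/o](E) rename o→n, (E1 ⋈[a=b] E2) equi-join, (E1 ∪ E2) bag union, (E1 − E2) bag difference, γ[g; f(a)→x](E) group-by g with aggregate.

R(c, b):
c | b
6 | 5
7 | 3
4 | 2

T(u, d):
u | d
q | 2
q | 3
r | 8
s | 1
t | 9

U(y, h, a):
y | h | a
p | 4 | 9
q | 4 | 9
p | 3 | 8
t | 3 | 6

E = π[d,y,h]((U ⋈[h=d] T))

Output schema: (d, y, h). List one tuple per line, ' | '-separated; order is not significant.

Stepwise |·|:
  U → 4
  T → 5
  (U ⋈[h=d] T) → 2
  π[d,y,h]((U ⋈[h=d] T)) → 2

== RESULT ==
d | y | h
3 | p | 3
3 | t | 3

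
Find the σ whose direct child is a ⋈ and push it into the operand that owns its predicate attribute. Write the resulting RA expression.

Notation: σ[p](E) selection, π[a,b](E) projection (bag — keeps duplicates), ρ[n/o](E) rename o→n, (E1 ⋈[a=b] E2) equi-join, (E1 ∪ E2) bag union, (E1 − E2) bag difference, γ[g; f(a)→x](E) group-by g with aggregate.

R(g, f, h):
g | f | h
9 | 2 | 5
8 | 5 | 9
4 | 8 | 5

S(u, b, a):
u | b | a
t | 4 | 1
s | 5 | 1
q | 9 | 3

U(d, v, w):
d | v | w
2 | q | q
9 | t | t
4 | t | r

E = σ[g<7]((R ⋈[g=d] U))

σ filters on g, owned by the left side.
E' = (σ[g<7](R) ⋈[g=d] U)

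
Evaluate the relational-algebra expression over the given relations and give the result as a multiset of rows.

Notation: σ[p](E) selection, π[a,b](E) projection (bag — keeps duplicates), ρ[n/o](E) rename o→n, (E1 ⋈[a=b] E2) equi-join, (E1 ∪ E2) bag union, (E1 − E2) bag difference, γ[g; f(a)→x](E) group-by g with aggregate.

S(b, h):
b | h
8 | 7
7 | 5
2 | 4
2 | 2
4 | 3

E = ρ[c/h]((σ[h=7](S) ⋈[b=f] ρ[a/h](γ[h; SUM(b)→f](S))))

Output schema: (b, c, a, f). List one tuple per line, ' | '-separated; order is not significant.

Subexpression sizes:
  S → 5
  σ[h=7](S) → 1
  S → 5
  γ[h; SUM(b)→f](S) → 5
  ρ[a/h](γ[h; SUM(b)→f](S)) → 5
  (σ[h=7](S) ⋈[b=f] ρ[a/h](γ[h; SUM(b)→f](S))) → 1
  ρ[c/h]((σ[h=7](S) ⋈[b=f] ρ[a/h](γ[h; SUM(b)→f](S)))) → 1

== RESULT ==
b | c | a | f
8 | 7 | 7 | 8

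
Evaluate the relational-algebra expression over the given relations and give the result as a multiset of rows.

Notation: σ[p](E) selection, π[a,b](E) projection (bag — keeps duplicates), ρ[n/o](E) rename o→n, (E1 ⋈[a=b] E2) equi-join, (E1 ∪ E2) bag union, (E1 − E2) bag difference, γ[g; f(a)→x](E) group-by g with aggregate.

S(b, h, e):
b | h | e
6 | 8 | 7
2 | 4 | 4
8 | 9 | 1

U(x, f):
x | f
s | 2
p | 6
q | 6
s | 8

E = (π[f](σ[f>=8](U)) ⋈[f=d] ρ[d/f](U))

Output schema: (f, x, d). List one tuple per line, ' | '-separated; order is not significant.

Stepwise |·|:
  U → 4
  σ[f>=8](U) → 1
  π[f](σ[f>=8](U)) → 1
  U → 4
  ρ[d/f](U) → 4
  (π[f](σ[f>=8](U)) ⋈[f=d] ρ[d/f](U)) → 1

== RESULT ==
f | x | d
8 | s | 8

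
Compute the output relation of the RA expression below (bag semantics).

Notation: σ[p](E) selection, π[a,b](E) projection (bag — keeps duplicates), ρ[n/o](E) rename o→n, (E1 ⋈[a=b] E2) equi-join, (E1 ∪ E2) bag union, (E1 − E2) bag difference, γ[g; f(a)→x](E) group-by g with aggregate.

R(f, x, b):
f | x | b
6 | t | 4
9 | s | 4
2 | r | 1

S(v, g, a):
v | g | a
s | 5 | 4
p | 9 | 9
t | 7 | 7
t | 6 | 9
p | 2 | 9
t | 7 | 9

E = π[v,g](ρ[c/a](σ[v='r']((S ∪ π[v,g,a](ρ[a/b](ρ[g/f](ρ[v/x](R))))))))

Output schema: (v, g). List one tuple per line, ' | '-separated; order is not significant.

Subexpression sizes:
  S → 6
  R → 3
  ρ[v/x](R) → 3
  ρ[g/f](ρ[v/x](R)) → 3
  ρ[a/b](ρ[g/f](ρ[v/x](R))) → 3
  π[v,g,a](ρ[a/b](ρ[g/f](ρ[v/x](R)))) → 3
  (S ∪ π[v,g,a](ρ[a/b](ρ[g/f](ρ[v/x](R))))) → 9
  σ[v='r']((S ∪ π[v,g,a](ρ[a/b](ρ[g/f](ρ[v/x](R)))))) → 1
  ρ[c/a](σ[v='r']((S ∪ π[v,g,a](ρ[a/b](ρ[g/f](ρ[v/x](R))))))) → 1
  π[v,g](ρ[c/a](σ[v='r']((S ∪ π[v,g,a](ρ[a/b](ρ[g/f](ρ[v/x](R)))))))) → 1

== RESULT ==
v | g
r | 2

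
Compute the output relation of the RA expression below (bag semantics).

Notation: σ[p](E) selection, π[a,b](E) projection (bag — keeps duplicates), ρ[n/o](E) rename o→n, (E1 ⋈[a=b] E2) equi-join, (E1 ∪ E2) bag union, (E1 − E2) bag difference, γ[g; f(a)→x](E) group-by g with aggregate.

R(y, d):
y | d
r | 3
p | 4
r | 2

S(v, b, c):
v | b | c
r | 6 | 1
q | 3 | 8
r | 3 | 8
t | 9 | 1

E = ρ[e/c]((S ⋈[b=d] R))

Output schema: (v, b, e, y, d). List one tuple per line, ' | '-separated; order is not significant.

Row counts bottom-up:
  S → 4
  R → 3
  (S ⋈[b=d] R) → 2
  ρ[e/c]((S ⋈[b=d] R)) → 2

== RESULT ==
v | b | e | y | d
q | 3 | 8 | r | 3
r | 3 | 8 | r | 3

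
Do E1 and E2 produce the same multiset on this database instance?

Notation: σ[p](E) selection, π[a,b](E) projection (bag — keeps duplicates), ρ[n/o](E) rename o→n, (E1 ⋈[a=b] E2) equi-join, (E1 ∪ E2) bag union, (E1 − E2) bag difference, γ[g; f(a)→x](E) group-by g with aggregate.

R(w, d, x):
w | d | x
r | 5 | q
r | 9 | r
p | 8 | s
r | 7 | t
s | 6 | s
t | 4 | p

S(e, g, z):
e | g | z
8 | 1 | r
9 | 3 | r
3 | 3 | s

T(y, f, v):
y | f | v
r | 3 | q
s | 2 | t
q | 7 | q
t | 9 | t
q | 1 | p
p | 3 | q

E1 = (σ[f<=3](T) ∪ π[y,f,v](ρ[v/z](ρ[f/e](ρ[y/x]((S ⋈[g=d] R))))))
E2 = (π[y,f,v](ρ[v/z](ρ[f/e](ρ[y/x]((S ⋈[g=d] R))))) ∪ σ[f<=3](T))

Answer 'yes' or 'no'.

E1 stepwise |·|:
  T → 6
  σ[f<=3](T) → 4
  S → 3
  R → 6
  (S ⋈[g=d] R) → 0
  ρ[y/x]((S ⋈[g=d] R)) → 0
  ρ[f/e](ρ[y/x]((S ⋈[g=d] R))) → 0
  ρ[v/z](ρ[f/e](ρ[y/x]((S ⋈[g=d] R)))) → 0
  π[y,f,v](ρ[v/z](ρ[f/e](ρ[y/x]((S ⋈[g=d] R))))) → 0
  (σ[f<=3](T) ∪ π[y,f,v](ρ[v/z](ρ[f/e](ρ[y/x]((S ⋈[g=d] R)))))) → 4
E2 stepwise |·|:
  S → 3
  R → 6
  (S ⋈[g=d] R) → 0
  ρ[y/x]((S ⋈[g=d] R)) → 0
  ρ[f/e](ρ[y/x]((S ⋈[g=d] R))) → 0
  ρ[v/z](ρ[f/e](ρ[y/x]((S ⋈[g=d] R)))) → 0
  π[y,f,v](ρ[v/z](ρ[f/e](ρ[y/x]((S ⋈[g=d] R))))) → 0
  T → 6
  σ[f<=3](T) → 4
  (π[y,f,v](ρ[v/z](ρ[f/e](ρ[y/x]((S ⋈[g=d] R))))) ∪ σ[f<=3](T)) → 4

E1 and E2 produce the same multiset:
y | f | v
p | 3 | q
q | 1 | p
r | 3 | q
s | 2 | t

yes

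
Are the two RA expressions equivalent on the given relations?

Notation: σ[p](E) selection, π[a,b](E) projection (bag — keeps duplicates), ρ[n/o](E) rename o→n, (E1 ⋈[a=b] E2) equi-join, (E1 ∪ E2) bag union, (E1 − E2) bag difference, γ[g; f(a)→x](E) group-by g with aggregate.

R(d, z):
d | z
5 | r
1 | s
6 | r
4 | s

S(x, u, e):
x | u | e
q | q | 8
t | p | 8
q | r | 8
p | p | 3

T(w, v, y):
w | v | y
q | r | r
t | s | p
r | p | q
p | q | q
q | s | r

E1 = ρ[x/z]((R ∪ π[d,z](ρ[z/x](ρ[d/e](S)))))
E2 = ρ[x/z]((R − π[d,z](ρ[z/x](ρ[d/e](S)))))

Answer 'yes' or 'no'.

E1 stepwise |·|:
  R → 4
  S → 4
  ρ[d/e](S) → 4
  ρ[z/x](ρ[d/e](S)) → 4
  π[d,z](ρ[z/x](ρ[d/e](S))) → 4
  (R ∪ π[d,z](ρ[z/x](ρ[d/e](S)))) → 8
  ρ[x/z]((R ∪ π[d,z](ρ[z/x](ρ[d/e](S))))) → 8
E2 stepwise |·|:
  R → 4
  S → 4
  ρ[d/e](S) → 4
  ρ[z/x](ρ[d/e](S)) → 4
  π[d,z](ρ[z/x](ρ[d/e](S))) → 4
  (R − π[d,z](ρ[z/x](ρ[d/e](S)))) → 4
  ρ[x/z]((R − π[d,z](ρ[z/x](ρ[d/e](S))))) → 4

E1 result:
d | x
1 | s
3 | p
4 | s
5 | r
6 | r
8 | q
8 | q
8 | t
E2 result:
d | x
1 | s
4 | s
5 | r
6 | r
Witness: (8, 'q') appears 2× in E1 but 0× in E2.

no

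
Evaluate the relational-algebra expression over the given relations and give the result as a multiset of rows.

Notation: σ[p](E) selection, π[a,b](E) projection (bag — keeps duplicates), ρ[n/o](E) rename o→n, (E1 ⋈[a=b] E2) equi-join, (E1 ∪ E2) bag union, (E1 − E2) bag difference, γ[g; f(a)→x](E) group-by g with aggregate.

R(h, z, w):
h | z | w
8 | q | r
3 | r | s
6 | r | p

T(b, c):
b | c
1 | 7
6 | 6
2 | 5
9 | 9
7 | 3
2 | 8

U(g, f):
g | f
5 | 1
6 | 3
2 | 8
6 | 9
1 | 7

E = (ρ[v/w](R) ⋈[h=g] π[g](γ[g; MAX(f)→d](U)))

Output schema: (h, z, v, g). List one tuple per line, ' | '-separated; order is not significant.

Subexpression sizes:
  R → 3
  ρ[v/w](R) → 3
  U → 5
  γ[g; MAX(f)→d](U) → 4
  π[g](γ[g; MAX(f)→d](U)) → 4
  (ρ[v/w](R) ⋈[h=g] π[g](γ[g; MAX(f)→d](U))) → 1

== RESULT ==
h | z | v | g
6 | r | p | 6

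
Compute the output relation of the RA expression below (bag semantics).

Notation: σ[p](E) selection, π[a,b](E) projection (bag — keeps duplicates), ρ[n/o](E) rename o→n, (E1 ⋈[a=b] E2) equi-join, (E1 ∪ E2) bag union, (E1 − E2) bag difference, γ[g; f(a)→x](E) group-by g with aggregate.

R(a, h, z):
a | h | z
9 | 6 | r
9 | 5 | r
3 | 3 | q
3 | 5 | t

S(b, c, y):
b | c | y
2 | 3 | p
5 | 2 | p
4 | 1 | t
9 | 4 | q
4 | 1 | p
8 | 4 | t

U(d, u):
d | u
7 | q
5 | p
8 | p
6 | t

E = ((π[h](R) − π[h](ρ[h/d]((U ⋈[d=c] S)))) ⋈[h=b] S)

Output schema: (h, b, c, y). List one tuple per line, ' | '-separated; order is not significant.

Subexpression sizes:
  R → 4
  π[h](R) → 4
  U → 4
  S → 6
  (U ⋈[d=c] S) → 0
  ρ[h/d]((U ⋈[d=c] S)) → 0
  π[h](ρ[h/d]((U ⋈[d=c] S))) → 0
  (π[h](R) − π[h](ρ[h/d]((U ⋈[d=c] S)))) → 4
  S → 6
  ((π[h](R) − π[h](ρ[h/d]((U ⋈[d=c] S)))) ⋈[h=b] S) → 2

== RESULT ==
h | b | c | y
5 | 5 | 2 | p
5 | 5 | 2 | p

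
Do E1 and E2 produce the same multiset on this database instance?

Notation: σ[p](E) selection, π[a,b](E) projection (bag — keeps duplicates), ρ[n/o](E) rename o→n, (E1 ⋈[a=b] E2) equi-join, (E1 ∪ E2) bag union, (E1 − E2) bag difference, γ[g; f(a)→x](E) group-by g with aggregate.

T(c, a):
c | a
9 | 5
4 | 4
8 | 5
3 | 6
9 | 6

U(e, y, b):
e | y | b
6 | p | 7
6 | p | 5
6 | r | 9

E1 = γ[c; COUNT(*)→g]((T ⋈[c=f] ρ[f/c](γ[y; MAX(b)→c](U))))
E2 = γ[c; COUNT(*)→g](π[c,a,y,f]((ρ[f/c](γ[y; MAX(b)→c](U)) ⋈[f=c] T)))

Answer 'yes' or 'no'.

E1 subexpression sizes:
  T → 5
  U → 3
  γ[y; MAX(b)→c](U) → 2
  ρ[f/c](γ[y; MAX(b)→c](U)) → 2
  (T ⋈[c=f] ρ[f/c](γ[y; MAX(b)→c](U))) → 2
  γ[c; COUNT(*)→g]((T ⋈[c=f] ρ[f/c](γ[y; MAX(b)→c](U)))) → 1
E2 subexpression sizes:
  U → 3
  γ[y; MAX(b)→c](U) → 2
  ρ[f/c](γ[y; MAX(b)→c](U)) → 2
  T → 5
  (ρ[f/c](γ[y; MAX(b)→c](U)) ⋈[f=c] T) → 2
  π[c,a,y,f]((ρ[f/c](γ[y; MAX(b)→c](U)) ⋈[f=c] T)) → 2
  γ[c; COUNT(*)→g](π[c,a,y,f]((ρ[f/c](γ[y; MAX(b)→c](U)) ⋈[f=c] T))) → 1

E1 and E2 produce the same multiset:
c | g
9 | 2

yes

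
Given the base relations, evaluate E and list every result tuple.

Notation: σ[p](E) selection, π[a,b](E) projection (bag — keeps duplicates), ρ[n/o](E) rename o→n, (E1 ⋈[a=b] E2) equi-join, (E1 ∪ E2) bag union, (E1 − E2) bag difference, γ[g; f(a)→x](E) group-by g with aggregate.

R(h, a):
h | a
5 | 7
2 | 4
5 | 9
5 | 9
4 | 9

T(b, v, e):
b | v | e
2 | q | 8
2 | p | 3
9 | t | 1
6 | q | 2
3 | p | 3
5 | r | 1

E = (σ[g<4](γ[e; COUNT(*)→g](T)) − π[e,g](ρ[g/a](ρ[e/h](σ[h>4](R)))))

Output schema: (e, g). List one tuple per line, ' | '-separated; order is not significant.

Stepwise |·|:
  T → 6
  γ[e; COUNT(*)→g](T) → 4
  σ[g<4](γ[e; COUNT(*)→g](T)) → 4
  R → 5
  σ[h>4](R) → 3
  ρ[e/h](σ[h>4](R)) → 3
  ρ[g/a](ρ[e/h](σ[h>4](R))) → 3
  π[e,g](ρ[g/a](ρ[e/h](σ[h>4](R)))) → 3
  (σ[g<4](γ[e; COUNT(*)→g](T)) − π[e,g](ρ[g/a](ρ[e/h](σ[h>4](R))))) → 4

== RESULT ==
e | g
1 | 2
2 | 1
3 | 2
8 | 1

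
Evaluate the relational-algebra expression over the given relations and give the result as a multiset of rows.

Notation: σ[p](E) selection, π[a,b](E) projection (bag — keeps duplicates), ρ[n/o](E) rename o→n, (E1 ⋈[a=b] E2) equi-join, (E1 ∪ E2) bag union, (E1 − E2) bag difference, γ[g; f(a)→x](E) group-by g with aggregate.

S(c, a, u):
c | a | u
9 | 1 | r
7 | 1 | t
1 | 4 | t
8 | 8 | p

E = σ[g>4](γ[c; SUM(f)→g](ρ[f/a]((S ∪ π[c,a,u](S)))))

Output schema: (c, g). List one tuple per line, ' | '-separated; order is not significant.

Per-node cardinality:
  S → 4
  S → 4
  π[c,a,u](S) → 4
  (S ∪ π[c,a,u](S)) → 8
  ρ[f/a]((S ∪ π[c,a,u](S))) → 8
  γ[c; SUM(f)→g](ρ[f/a]((S ∪ π[c,a,u](S)))) → 4
  σ[g>4](γ[c; SUM(f)→g](ρ[f/a]((S ∪ π[c,a,u](S))))) → 2

== RESULT ==
c | g
1 | 8
8 | 16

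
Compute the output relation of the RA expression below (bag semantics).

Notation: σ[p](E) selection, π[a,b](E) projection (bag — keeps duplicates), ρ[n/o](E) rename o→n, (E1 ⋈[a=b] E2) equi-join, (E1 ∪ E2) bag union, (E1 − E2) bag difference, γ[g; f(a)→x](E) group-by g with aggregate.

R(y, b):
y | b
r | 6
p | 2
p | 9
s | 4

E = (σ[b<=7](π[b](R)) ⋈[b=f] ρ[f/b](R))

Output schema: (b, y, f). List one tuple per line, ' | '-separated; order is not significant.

Per-node cardinality:
  R → 4
  π[b](R) → 4
  σ[b<=7](π[b](R)) → 3
  R → 4
  ρ[f/b](R) → 4
  (σ[b<=7](π[b](R)) ⋈[b=f] ρ[f/b](R)) → 3

== RESULT ==
b | y | f
2 | p | 2
4 | s | 4
6 | r | 6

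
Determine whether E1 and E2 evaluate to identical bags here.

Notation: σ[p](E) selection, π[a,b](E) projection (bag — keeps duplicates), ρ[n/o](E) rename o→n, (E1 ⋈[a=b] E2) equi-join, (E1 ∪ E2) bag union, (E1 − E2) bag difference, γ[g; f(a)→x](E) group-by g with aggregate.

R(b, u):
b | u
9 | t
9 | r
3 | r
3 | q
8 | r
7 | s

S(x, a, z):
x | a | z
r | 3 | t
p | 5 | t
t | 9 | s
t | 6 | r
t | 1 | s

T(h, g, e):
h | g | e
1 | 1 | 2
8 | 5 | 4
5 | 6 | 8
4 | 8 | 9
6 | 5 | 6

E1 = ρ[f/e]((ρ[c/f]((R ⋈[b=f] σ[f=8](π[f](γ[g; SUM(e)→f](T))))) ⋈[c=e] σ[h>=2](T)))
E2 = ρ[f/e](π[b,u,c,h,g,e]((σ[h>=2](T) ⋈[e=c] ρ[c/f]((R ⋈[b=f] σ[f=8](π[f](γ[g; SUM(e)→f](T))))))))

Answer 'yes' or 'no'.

E1 subexpression sizes:
  R → 6
  T → 5
  γ[g; SUM(e)→f](T) → 4
  π[f](γ[g; SUM(e)→f](T)) → 4
  σ[f=8](π[f](γ[g; SUM(e)→f](T))) → 1
  (R ⋈[b=f] σ[f=8](π[f](γ[g; SUM(e)→f](T)))) → 1
  ρ[c/f]((R ⋈[b=f] σ[f=8](π[f](γ[g; SUM(e)→f](T))))) → 1
  T → 5
  σ[h>=2](T) → 4
  (ρ[c/f]((R ⋈[b=f] σ[f=8](π[f](γ[g; SUM(e)→f](T))))) ⋈[c=e] σ[h>=2](T)) → 1
  ρ[f/e]((ρ[c/f]((R ⋈[b=f] σ[f=8](π[f](γ[g; SUM(e)→f](T))))) ⋈[c=e] σ[h>=2](T))) → 1
E2 subexpression sizes:
  T → 5
  σ[h>=2](T) → 4
  R → 6
  T → 5
  γ[g; SUM(e)→f](T) → 4
  π[f](γ[g; SUM(e)→f](T)) → 4
  σ[f=8](π[f](γ[g; SUM(e)→f](T))) → 1
  (R ⋈[b=f] σ[f=8](π[f](γ[g; SUM(e)→f](T)))) → 1
  ρ[c/f]((R ⋈[b=f] σ[f=8](π[f](γ[g; SUM(e)→f](T))))) → 1
  (σ[h>=2](T) ⋈[e=c] ρ[c/f]((R ⋈[b=f] σ[f=8](π[f](γ[g; SUM(e)→f](T)))))) → 1
  π[b,u,c,h,g,e]((σ[h>=2](T) ⋈[e=c] ρ[c/f]((R ⋈[b=f] σ[f=8](π[f](γ[g; SUM(e)→f](T))))))) → 1
  ρ[f/e](π[b,u,c,h,g,e]((σ[h>=2](T) ⋈[e=c] ρ[c/f]((R ⋈[b=f] σ[f=8](π[f](γ[g; SUM(e)→f](T)))))))) → 1

E1 and E2 produce the same multiset:
b | u | c | h | g | f
8 | r | 8 | 5 | 6 | 8

yes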